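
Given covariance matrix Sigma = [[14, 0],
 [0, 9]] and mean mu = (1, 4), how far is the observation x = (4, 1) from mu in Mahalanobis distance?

Step 1 — centre the observation: (x - mu) = (3, -3).

Step 2 — invert Sigma. det(Sigma) = 14·9 - (0)² = 126.
  Sigma^{-1} = (1/det) · [[d, -b], [-b, a]] = [[0.0714, 0],
 [0, 0.1111]].

Step 3 — form the quadratic (x - mu)^T · Sigma^{-1} · (x - mu):
  Sigma^{-1} · (x - mu) = (0.2143, -0.3333).
  (x - mu)^T · [Sigma^{-1} · (x - mu)] = (3)·(0.2143) + (-3)·(-0.3333) = 1.6429.

Step 4 — take square root: d = √(1.6429) ≈ 1.2817.

d(x, mu) = √(1.6429) ≈ 1.2817


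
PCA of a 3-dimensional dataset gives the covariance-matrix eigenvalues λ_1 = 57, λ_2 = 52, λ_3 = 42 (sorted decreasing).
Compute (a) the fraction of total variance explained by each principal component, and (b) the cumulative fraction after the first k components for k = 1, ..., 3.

Step 1 — total variance = trace(Sigma) = Σ λ_i = 57 + 52 + 42 = 151.

Step 2 — fraction explained by component i = λ_i / Σ λ:
  PC1: 57/151 = 0.3775
  PC2: 52/151 = 0.3444
  PC3: 42/151 = 0.2781

Step 3 — cumulative fraction after k components = (λ_1 + ... + λ_k) / Σ λ:
  k = 1: 57/151 = 0.3775
  k = 2: (57 + 52)/151 = 109/151 = 0.7219
  k = 3: (57 + 52 + 42)/151 = 151/151 = 1

Summary (fraction, with percent):

explained: PC1 0.3775 (37.75%), PC2 0.3444 (34.44%), PC3 0.2781 (27.81%);  cumulative: 0.3775, 0.7219, 1


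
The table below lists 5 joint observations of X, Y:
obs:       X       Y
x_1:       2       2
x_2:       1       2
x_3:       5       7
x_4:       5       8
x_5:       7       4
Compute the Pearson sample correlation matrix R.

Step 1 — column means:
  mean(X) = (2 + 1 + 5 + 5 + 7) / 5 = 20/5 = 4
  mean(Y) = (2 + 2 + 7 + 8 + 4) / 5 = 23/5 = 4.6

Step 2 — sample variances and covariances s[i,j] = (1/(n-1)) · Σ_k (x_{k,i} - mean_i) · (x_{k,j} - mean_j), with n-1 = 4:
  s[X,X] = ((-2)·(-2) + (-3)·(-3) + (1)·(1) + (1)·(1) + (3)·(3)) / 4 = 24/4 = 6
  s[X,Y] = ((-2)·(-2.6) + (-3)·(-2.6) + (1)·(2.4) + (1)·(3.4) + (3)·(-0.6)) / 4 = 17/4 = 4.25
  s[Y,Y] = ((-2.6)·(-2.6) + (-2.6)·(-2.6) + (2.4)·(2.4) + (3.4)·(3.4) + (-0.6)·(-0.6)) / 4 = 31.2/4 = 7.8
  Sample standard deviations s_i = √(s[i,i]):
  s(X) = √(6) = 2.4495
  s(Y) = √(7.8) = 2.7928

Step 3 — r_{ij} = s_{ij} / (s_i · s_j):
  r[X,X] = 1 (diagonal).
  r[X,Y] = 4.25 / (2.4495 · 2.7928) = 4.25 / 6.8411 = 0.6212
  r[Y,Y] = 1 (diagonal).

R is symmetric with unit diagonal. Assembling:

R = [[1, 0.6212],
 [0.6212, 1]]


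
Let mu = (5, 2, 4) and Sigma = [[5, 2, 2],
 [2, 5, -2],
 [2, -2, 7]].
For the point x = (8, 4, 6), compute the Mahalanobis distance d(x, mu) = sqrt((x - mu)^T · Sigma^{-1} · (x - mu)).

Step 1 — centre the observation: (x - mu) = (3, 2, 2).

Step 2 — invert Sigma (cofactor / det for 3×3, or solve directly):
  Sigma^{-1} = [[0.3407, -0.1978, -0.1538],
 [-0.1978, 0.3407, 0.1538],
 [-0.1538, 0.1538, 0.2308]].

Step 3 — form the quadratic (x - mu)^T · Sigma^{-1} · (x - mu):
  Sigma^{-1} · (x - mu) = (0.3187, 0.3956, 0.3077).
  (x - mu)^T · [Sigma^{-1} · (x - mu)] = (3)·(0.3187) + (2)·(0.3956) + (2)·(0.3077) = 2.3626.

Step 4 — take square root: d = √(2.3626) ≈ 1.5371.

d(x, mu) = √(2.3626) ≈ 1.5371


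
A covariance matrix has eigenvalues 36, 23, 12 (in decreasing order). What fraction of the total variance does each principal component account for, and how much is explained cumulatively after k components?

Step 1 — total variance = trace(Sigma) = Σ λ_i = 36 + 23 + 12 = 71.

Step 2 — fraction explained by component i = λ_i / Σ λ:
  PC1: 36/71 = 0.507
  PC2: 23/71 = 0.3239
  PC3: 12/71 = 0.169

Step 3 — cumulative fraction after k components = (λ_1 + ... + λ_k) / Σ λ:
  k = 1: 36/71 = 0.507
  k = 2: (36 + 23)/71 = 59/71 = 0.831
  k = 3: (36 + 23 + 12)/71 = 71/71 = 1

Summary (fraction, with percent):

explained: PC1 0.507 (50.7%), PC2 0.3239 (32.39%), PC3 0.169 (16.9%);  cumulative: 0.507, 0.831, 1


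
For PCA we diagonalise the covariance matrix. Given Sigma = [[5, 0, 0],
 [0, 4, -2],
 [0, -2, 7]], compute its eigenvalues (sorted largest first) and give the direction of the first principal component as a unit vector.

Step 1 — characteristic polynomial p(λ) = det(λI - Sigma) = λ³ - tr·λ² + c_1·λ - det, where tr = trace, c_1 = sum of the principal 2×2 minors, det = det(Sigma):
  tr = 5 + 4 + 7 = 16,
  c_1 = (5·4 - (0)²) + (5·7 - (0)²) + (4·7 - (-2)²) = 20 + 35 + 24 = 79,
  det = 5·(4·7 - (-2)²) - (0)·((0)·7 - (-2)·(0)) + (0)·((0)·(-2) - 4·(0)) = 5·(24) - (0)·(0) + (0)·(0) = 120.
  So p(λ) = λ³ - 16λ² + 79λ - 120.
Step 2 — look for an integer root (rational root theorem: any rational root is an integer divisor of 120). Testing λ = 3:
  p(3) = 27 - 144 + 237 - 120 = 0  ✓
  Dividing out (λ - 3): p(λ) = (λ - 3)(λ² - 13λ + 40).
Step 3 — remaining eigenvalues from the quadratic λ² - 13λ + 40 = 0:
  Δ = 13² - 4·40 = 169 - 160 = 9,  λ = (13 ± √9)/2 = (13 ± 3)/2 = 8 or 5.
  Sorted: λ_1 = 8,  λ_2 = 5,  λ_3 = 3  (check: sum = 16 = tr ✓).

Step 4 — unit eigenvector for λ_1 = 8: v spans the null space of (Sigma - λ_1 I), whose rows are
  r_1 = (-3, 0, 0),  r_2 = (0, -4, -2),  r_3 = (0, -2, -1).
  v is orthogonal to every row, so take v ∝ r_1 × r_2 = ((0)·(-2) - (0)·(-4), (0)·(0) - (-3)·(-2), (-3)·(-4) - (0)·(0)) = (0, -6, 12).
  Rescale (divide by 6; multiply by -1 so the first nonzero entry is positive): u = (0, 1, -2).
  ||u|| = √((0)² + (1)² + (-2)²) = √(5) ≈ 2.2361,  v_1 = u/||u|| ≈ (0, 0.4472, -0.8944) (||v_1|| = 1).

λ_1 = 8,  λ_2 = 5,  λ_3 = 3;  v_1 ≈ (0, 0.4472, -0.8944)


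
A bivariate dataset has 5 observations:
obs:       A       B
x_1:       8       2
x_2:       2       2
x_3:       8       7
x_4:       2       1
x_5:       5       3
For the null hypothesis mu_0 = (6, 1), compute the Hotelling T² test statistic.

Step 1 — sample mean vector:
  mean(A) = (8 + 2 + 8 + 2 + 5) / 5 = 25/5 = 5
  mean(B) = (2 + 2 + 7 + 1 + 3) / 5 = 15/5 = 3
  x̄ = (5, 3),  deviation x̄ - mu_0 = (5, 3) - (6, 1) = (-1, 2).

Step 2 — sample covariance matrix, S[i,j] = (1/(n-1)) · Σ_k (x_{k,i} - mean_i) · (x_{k,j} - mean_j), divisor n-1 = 4:
  S[A,A] = ((3)·(3) + (-3)·(-3) + (3)·(3) + (-3)·(-3) + (0)·(0)) / 4 = 36/4 = 9
  S[A,B] = ((3)·(-1) + (-3)·(-1) + (3)·(4) + (-3)·(-2) + (0)·(0)) / 4 = 18/4 = 4.5
  S[B,B] = ((-1)·(-1) + (-1)·(-1) + (4)·(4) + (-2)·(-2) + (0)·(0)) / 4 = 22/4 = 5.5
  S = [[9, 4.5],
 [4.5, 5.5]].

Step 3 — invert S. det(S) = 9·5.5 - (4.5)² = 29.25.
  S^{-1} = (1/det) · [[d, -b], [-b, a]] = [[0.188, -0.1538],
 [-0.1538, 0.3077]].

Step 4 — quadratic form (x̄ - mu_0)^T · S^{-1} · (x̄ - mu_0):
  S^{-1} · (x̄ - mu_0) = (-0.4957, 0.7692),
  (x̄ - mu_0)^T · [...] = (-1)·(-0.4957) + (2)·(0.7692) = 2.0342.

Step 5 — scale by n: T² = 5 · 2.0342 = 10.1709.

T² ≈ 10.1709


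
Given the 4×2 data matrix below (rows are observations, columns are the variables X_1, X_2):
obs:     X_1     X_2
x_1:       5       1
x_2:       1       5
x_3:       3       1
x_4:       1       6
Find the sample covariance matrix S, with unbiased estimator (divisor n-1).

Step 1 — column means:
  mean(X_1) = (5 + 1 + 3 + 1) / 4 = 10/4 = 2.5
  mean(X_2) = (1 + 5 + 1 + 6) / 4 = 13/4 = 3.25

Step 2 — sample covariance S[i,j] = (1/(n-1)) · Σ_k (x_{k,i} - mean_i) · (x_{k,j} - mean_j), with n-1 = 3.
  S[X_1,X_1] = ((2.5)·(2.5) + (-1.5)·(-1.5) + (0.5)·(0.5) + (-1.5)·(-1.5)) / 3 = 11/3 = 3.6667
  S[X_1,X_2] = ((2.5)·(-2.25) + (-1.5)·(1.75) + (0.5)·(-2.25) + (-1.5)·(2.75)) / 3 = -13.5/3 = -4.5
  S[X_2,X_2] = ((-2.25)·(-2.25) + (1.75)·(1.75) + (-2.25)·(-2.25) + (2.75)·(2.75)) / 3 = 20.75/3 = 6.9167

S is symmetric (S[j,i] = S[i,j]). Assembling:

S = [[3.6667, -4.5],
 [-4.5, 6.9167]]


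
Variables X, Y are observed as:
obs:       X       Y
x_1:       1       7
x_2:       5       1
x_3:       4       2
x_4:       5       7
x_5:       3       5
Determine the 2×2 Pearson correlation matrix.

Step 1 — column means:
  mean(X) = (1 + 5 + 4 + 5 + 3) / 5 = 18/5 = 3.6
  mean(Y) = (7 + 1 + 2 + 7 + 5) / 5 = 22/5 = 4.4

Step 2 — sample variances and covariances s[i,j] = (1/(n-1)) · Σ_k (x_{k,i} - mean_i) · (x_{k,j} - mean_j), with n-1 = 4:
  s[X,X] = ((-2.6)·(-2.6) + (1.4)·(1.4) + (0.4)·(0.4) + (1.4)·(1.4) + (-0.6)·(-0.6)) / 4 = 11.2/4 = 2.8
  s[X,Y] = ((-2.6)·(2.6) + (1.4)·(-3.4) + (0.4)·(-2.4) + (1.4)·(2.6) + (-0.6)·(0.6)) / 4 = -9.2/4 = -2.3
  s[Y,Y] = ((2.6)·(2.6) + (-3.4)·(-3.4) + (-2.4)·(-2.4) + (2.6)·(2.6) + (0.6)·(0.6)) / 4 = 31.2/4 = 7.8
  Sample standard deviations s_i = √(s[i,i]):
  s(X) = √(2.8) = 1.6733
  s(Y) = √(7.8) = 2.7928

Step 3 — r_{ij} = s_{ij} / (s_i · s_j):
  r[X,X] = 1 (diagonal).
  r[X,Y] = -2.3 / (1.6733 · 2.7928) = -2.3 / 4.6733 = -0.4922
  r[Y,Y] = 1 (diagonal).

R is symmetric with unit diagonal. Assembling:

R = [[1, -0.4922],
 [-0.4922, 1]]


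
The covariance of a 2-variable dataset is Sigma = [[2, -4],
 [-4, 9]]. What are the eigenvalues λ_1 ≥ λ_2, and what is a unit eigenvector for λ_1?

Step 1 — characteristic polynomial of 2×2 Sigma:
  det(Sigma - λI) = λ² - trace · λ + det = 0.
  trace = 2 + 9 = 11, det = 2·9 - (-4)² = 2.
Step 2 — discriminant:
  Δ = trace² - 4·det = 121 - 8 = 113.
Step 3 — eigenvalues:
  λ = (trace ± √Δ)/2 = (11 ± 10.6301)/2,
  λ_1 = 10.8151,  λ_2 = 0.1849.

Step 4 — unit eigenvector for λ_1: solve (Sigma - λ_1 I)v = 0. First row:
  (2 - 10.8151)·v_x + (-4)·v_y = 0, i.e. (-8.8151)·v_x + (-4)·v_y = 0,
  so v ∝ (b, λ_1 - a) = (-4, 8.8151); multiply by -1 so the first entry is positive: u = (4, -8.8151).
  ||u|| = √((4)² + (-8.8151)²) = √(93.7055) ≈ 9.6802,
  v_1 = u/||u|| ≈ (0.4132, -0.9106) (||v_1|| = 1).

λ_1 = 10.8151,  λ_2 = 0.1849;  v_1 ≈ (0.4132, -0.9106)


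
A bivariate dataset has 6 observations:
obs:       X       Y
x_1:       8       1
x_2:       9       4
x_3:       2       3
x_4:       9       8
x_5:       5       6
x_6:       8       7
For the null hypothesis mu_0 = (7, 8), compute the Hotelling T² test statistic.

Step 1 — sample mean vector:
  mean(X) = (8 + 9 + 2 + 9 + 5 + 8) / 6 = 41/6 = 6.8333
  mean(Y) = (1 + 4 + 3 + 8 + 6 + 7) / 6 = 29/6 = 4.8333
  x̄ = (6.8333, 4.8333),  deviation x̄ - mu_0 = (6.8333, 4.8333) - (7, 8) = (-0.1667, -3.1667).

Step 2 — sample covariance matrix, S[i,j] = (1/(n-1)) · Σ_k (x_{k,i} - mean_i) · (x_{k,j} - mean_j), divisor n-1 = 5:
  S[X,X] = ((1.1667)·(1.1667) + (2.1667)·(2.1667) + (-4.8333)·(-4.8333) + (2.1667)·(2.1667) + (-1.8333)·(-1.8333) + (1.1667)·(1.1667)) / 5 = 38.8333/5 = 7.7667
  S[X,Y] = ((1.1667)·(-3.8333) + (2.1667)·(-0.8333) + (-4.8333)·(-1.8333) + (2.1667)·(3.1667) + (-1.8333)·(1.1667) + (1.1667)·(2.1667)) / 5 = 9.8333/5 = 1.9667
  S[Y,Y] = ((-3.8333)·(-3.8333) + (-0.8333)·(-0.8333) + (-1.8333)·(-1.8333) + (3.1667)·(3.1667) + (1.1667)·(1.1667) + (2.1667)·(2.1667)) / 5 = 34.8333/5 = 6.9667
  S = [[7.7667, 1.9667],
 [1.9667, 6.9667]].

Step 3 — invert S. det(S) = 7.7667·6.9667 - (1.9667)² = 50.24.
  S^{-1} = (1/det) · [[d, -b], [-b, a]] = [[0.1387, -0.0391],
 [-0.0391, 0.1546]].

Step 4 — quadratic form (x̄ - mu_0)^T · S^{-1} · (x̄ - mu_0):
  S^{-1} · (x̄ - mu_0) = (0.1008, -0.483),
  (x̄ - mu_0)^T · [...] = (-0.1667)·(0.1008) + (-3.1667)·(-0.483) = 1.5127.

Step 5 — scale by n: T² = 6 · 1.5127 = 9.0764.

T² ≈ 9.0764


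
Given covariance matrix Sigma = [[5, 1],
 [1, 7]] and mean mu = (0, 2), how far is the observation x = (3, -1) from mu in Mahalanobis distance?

Step 1 — centre the observation: (x - mu) = (3, -3).

Step 2 — invert Sigma. det(Sigma) = 5·7 - (1)² = 34.
  Sigma^{-1} = (1/det) · [[d, -b], [-b, a]] = [[0.2059, -0.0294],
 [-0.0294, 0.1471]].

Step 3 — form the quadratic (x - mu)^T · Sigma^{-1} · (x - mu):
  Sigma^{-1} · (x - mu) = (0.7059, -0.5294).
  (x - mu)^T · [Sigma^{-1} · (x - mu)] = (3)·(0.7059) + (-3)·(-0.5294) = 3.7059.

Step 4 — take square root: d = √(3.7059) ≈ 1.9251.

d(x, mu) = √(3.7059) ≈ 1.9251


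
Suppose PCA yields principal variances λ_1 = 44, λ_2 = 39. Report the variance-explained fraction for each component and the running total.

Step 1 — total variance = trace(Sigma) = Σ λ_i = 44 + 39 = 83.

Step 2 — fraction explained by component i = λ_i / Σ λ:
  PC1: 44/83 = 0.5301
  PC2: 39/83 = 0.4699

Step 3 — cumulative fraction after k components = (λ_1 + ... + λ_k) / Σ λ:
  k = 1: 44/83 = 0.5301
  k = 2: (44 + 39)/83 = 83/83 = 1

Summary (fraction, with percent):

explained: PC1 0.5301 (53.01%), PC2 0.4699 (46.99%);  cumulative: 0.5301, 1


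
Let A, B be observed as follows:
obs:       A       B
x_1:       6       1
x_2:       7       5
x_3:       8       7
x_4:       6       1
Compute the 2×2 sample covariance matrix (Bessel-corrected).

Step 1 — column means:
  mean(A) = (6 + 7 + 8 + 6) / 4 = 27/4 = 6.75
  mean(B) = (1 + 5 + 7 + 1) / 4 = 14/4 = 3.5

Step 2 — sample covariance S[i,j] = (1/(n-1)) · Σ_k (x_{k,i} - mean_i) · (x_{k,j} - mean_j), with n-1 = 3.
  S[A,A] = ((-0.75)·(-0.75) + (0.25)·(0.25) + (1.25)·(1.25) + (-0.75)·(-0.75)) / 3 = 2.75/3 = 0.9167
  S[A,B] = ((-0.75)·(-2.5) + (0.25)·(1.5) + (1.25)·(3.5) + (-0.75)·(-2.5)) / 3 = 8.5/3 = 2.8333
  S[B,B] = ((-2.5)·(-2.5) + (1.5)·(1.5) + (3.5)·(3.5) + (-2.5)·(-2.5)) / 3 = 27/3 = 9

S is symmetric (S[j,i] = S[i,j]). Assembling:

S = [[0.9167, 2.8333],
 [2.8333, 9]]


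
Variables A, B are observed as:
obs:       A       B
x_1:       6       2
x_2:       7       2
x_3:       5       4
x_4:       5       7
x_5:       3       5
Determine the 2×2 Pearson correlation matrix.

Step 1 — column means:
  mean(A) = (6 + 7 + 5 + 5 + 3) / 5 = 26/5 = 5.2
  mean(B) = (2 + 2 + 4 + 7 + 5) / 5 = 20/5 = 4

Step 2 — sample variances and covariances s[i,j] = (1/(n-1)) · Σ_k (x_{k,i} - mean_i) · (x_{k,j} - mean_j), with n-1 = 4:
  s[A,A] = ((0.8)·(0.8) + (1.8)·(1.8) + (-0.2)·(-0.2) + (-0.2)·(-0.2) + (-2.2)·(-2.2)) / 4 = 8.8/4 = 2.2
  s[A,B] = ((0.8)·(-2) + (1.8)·(-2) + (-0.2)·(0) + (-0.2)·(3) + (-2.2)·(1)) / 4 = -8/4 = -2
  s[B,B] = ((-2)·(-2) + (-2)·(-2) + (0)·(0) + (3)·(3) + (1)·(1)) / 4 = 18/4 = 4.5
  Sample standard deviations s_i = √(s[i,i]):
  s(A) = √(2.2) = 1.4832
  s(B) = √(4.5) = 2.1213

Step 3 — r_{ij} = s_{ij} / (s_i · s_j):
  r[A,A] = 1 (diagonal).
  r[A,B] = -2 / (1.4832 · 2.1213) = -2 / 3.1464 = -0.6356
  r[B,B] = 1 (diagonal).

R is symmetric with unit diagonal. Assembling:

R = [[1, -0.6356],
 [-0.6356, 1]]


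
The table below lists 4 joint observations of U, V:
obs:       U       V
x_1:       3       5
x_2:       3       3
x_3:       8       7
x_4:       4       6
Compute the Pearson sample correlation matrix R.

Step 1 — column means:
  mean(U) = (3 + 3 + 8 + 4) / 4 = 18/4 = 4.5
  mean(V) = (5 + 3 + 7 + 6) / 4 = 21/4 = 5.25

Step 2 — sample variances and covariances s[i,j] = (1/(n-1)) · Σ_k (x_{k,i} - mean_i) · (x_{k,j} - mean_j), with n-1 = 3:
  s[U,U] = ((-1.5)·(-1.5) + (-1.5)·(-1.5) + (3.5)·(3.5) + (-0.5)·(-0.5)) / 3 = 17/3 = 5.6667
  s[U,V] = ((-1.5)·(-0.25) + (-1.5)·(-2.25) + (3.5)·(1.75) + (-0.5)·(0.75)) / 3 = 9.5/3 = 3.1667
  s[V,V] = ((-0.25)·(-0.25) + (-2.25)·(-2.25) + (1.75)·(1.75) + (0.75)·(0.75)) / 3 = 8.75/3 = 2.9167
  Sample standard deviations s_i = √(s[i,i]):
  s(U) = √(5.6667) = 2.3805
  s(V) = √(2.9167) = 1.7078

Step 3 — r_{ij} = s_{ij} / (s_i · s_j):
  r[U,U] = 1 (diagonal).
  r[U,V] = 3.1667 / (2.3805 · 1.7078) = 3.1667 / 4.0654 = 0.7789
  r[V,V] = 1 (diagonal).

R is symmetric with unit diagonal. Assembling:

R = [[1, 0.7789],
 [0.7789, 1]]


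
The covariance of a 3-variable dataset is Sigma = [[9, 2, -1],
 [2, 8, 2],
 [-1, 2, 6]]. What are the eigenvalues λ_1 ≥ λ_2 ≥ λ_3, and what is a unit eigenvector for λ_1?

Step 1 — characteristic polynomial p(λ) = det(λI - Sigma) = λ³ - tr·λ² + c_1·λ - det, where tr = trace, c_1 = sum of the principal 2×2 minors, det = det(Sigma):
  tr = 9 + 8 + 6 = 23,
  c_1 = (9·8 - (2)²) + (9·6 - (-1)²) + (8·6 - (2)²) = 68 + 53 + 44 = 165,
  det = 9·(8·6 - (2)²) - (2)·((2)·6 - (2)·(-1)) + (-1)·((2)·(2) - 8·(-1)) = 9·(44) - (2)·(14) + (-1)·(12) = 356.
  So p(λ) = λ³ - 23λ² + 165λ - 356.
Step 2 — look for an integer root (rational root theorem: any rational root is an integer divisor of 356). Testing λ = 4:
  p(4) = 64 - 368 + 660 - 356 = 0  ✓
  Dividing out (λ - 4): p(λ) = (λ - 4)(λ² - 19λ + 89).
Step 3 — remaining eigenvalues from the quadratic λ² - 19λ + 89 = 0:
  Δ = 19² - 4·89 = 361 - 356 = 5,  λ = (19 ± √5)/2 = (19 ± 2.2361)/2 ≈ 10.618 or 8.382.
  Sorted: λ_1 = 10.618,  λ_2 = 8.382,  λ_3 = 4  (check: sum = 23 = tr ✓).

Step 4 — unit eigenvector for λ_1 ≈ 10.618: v spans the null space of (Sigma - λ_1 I), whose rows are
  r_1 = (-1.618, 2, -1),  r_2 = (2, -2.618, 2),  r_3 = (-1, 2, -4.618).
  v is orthogonal to every row, so take v ∝ r_1 × r_2 = ((2)·(2) - (-1)·(-2.618), (-1)·(2) - (-1.618)·(2), (-1.618)·(-2.618) - (2)·(2)) ≈ (1.382, 1.2361, 0.2361).
  Let u = (1.382, 1.2361, 0.2361).
  ||u|| = √((1.382)² + (1.2361)² + (0.2361)²) = √(3.4934) ≈ 1.8691,  v_1 = u/||u|| ≈ (0.7394, 0.6613, 0.1263) (||v_1|| = 1).

λ_1 = 10.618,  λ_2 = 8.382,  λ_3 = 4;  v_1 ≈ (0.7394, 0.6613, 0.1263)


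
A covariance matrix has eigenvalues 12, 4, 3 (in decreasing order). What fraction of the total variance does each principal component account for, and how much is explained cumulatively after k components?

Step 1 — total variance = trace(Sigma) = Σ λ_i = 12 + 4 + 3 = 19.

Step 2 — fraction explained by component i = λ_i / Σ λ:
  PC1: 12/19 = 0.6316
  PC2: 4/19 = 0.2105
  PC3: 3/19 = 0.1579

Step 3 — cumulative fraction after k components = (λ_1 + ... + λ_k) / Σ λ:
  k = 1: 12/19 = 0.6316
  k = 2: (12 + 4)/19 = 16/19 = 0.8421
  k = 3: (12 + 4 + 3)/19 = 19/19 = 1

Summary (fraction, with percent):

explained: PC1 0.6316 (63.16%), PC2 0.2105 (21.05%), PC3 0.1579 (15.79%);  cumulative: 0.6316, 0.8421, 1


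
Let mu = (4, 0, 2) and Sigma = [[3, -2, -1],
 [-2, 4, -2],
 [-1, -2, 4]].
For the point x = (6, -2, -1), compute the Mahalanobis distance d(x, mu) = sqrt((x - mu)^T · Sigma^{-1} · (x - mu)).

Step 1 — centre the observation: (x - mu) = (2, -2, -3).

Step 2 — invert Sigma (cofactor / det for 3×3, or solve directly):
  Sigma^{-1} = [[1.5, 1.25, 1],
 [1.25, 1.375, 1],
 [1, 1, 1]].

Step 3 — form the quadratic (x - mu)^T · Sigma^{-1} · (x - mu):
  Sigma^{-1} · (x - mu) = (-2.5, -3.25, -3).
  (x - mu)^T · [Sigma^{-1} · (x - mu)] = (2)·(-2.5) + (-2)·(-3.25) + (-3)·(-3) = 10.5.

Step 4 — take square root: d = √(10.5) ≈ 3.2404.

d(x, mu) = √(10.5) ≈ 3.2404


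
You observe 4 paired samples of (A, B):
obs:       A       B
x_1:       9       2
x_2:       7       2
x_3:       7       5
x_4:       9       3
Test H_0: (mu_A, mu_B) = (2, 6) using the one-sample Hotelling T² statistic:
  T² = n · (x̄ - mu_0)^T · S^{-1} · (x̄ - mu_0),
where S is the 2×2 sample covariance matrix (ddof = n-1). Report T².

Step 1 — sample mean vector:
  mean(A) = (9 + 7 + 7 + 9) / 4 = 32/4 = 8
  mean(B) = (2 + 2 + 5 + 3) / 4 = 12/4 = 3
  x̄ = (8, 3),  deviation x̄ - mu_0 = (8, 3) - (2, 6) = (6, -3).

Step 2 — sample covariance matrix, S[i,j] = (1/(n-1)) · Σ_k (x_{k,i} - mean_i) · (x_{k,j} - mean_j), divisor n-1 = 3:
  S[A,A] = ((1)·(1) + (-1)·(-1) + (-1)·(-1) + (1)·(1)) / 3 = 4/3 = 1.3333
  S[A,B] = ((1)·(-1) + (-1)·(-1) + (-1)·(2) + (1)·(0)) / 3 = -2/3 = -0.6667
  S[B,B] = ((-1)·(-1) + (-1)·(-1) + (2)·(2) + (0)·(0)) / 3 = 6/3 = 2
  S = [[1.3333, -0.6667],
 [-0.6667, 2]].

Step 3 — invert S. det(S) = 1.3333·2 - (-0.6667)² = 2.2222.
  S^{-1} = (1/det) · [[d, -b], [-b, a]] = [[0.9, 0.3],
 [0.3, 0.6]].

Step 4 — quadratic form (x̄ - mu_0)^T · S^{-1} · (x̄ - mu_0):
  S^{-1} · (x̄ - mu_0) = (4.5, 0),
  (x̄ - mu_0)^T · [...] = (6)·(4.5) + (-3)·(0) = 27.

Step 5 — scale by n: T² = 4 · 27 = 108.

T² ≈ 108


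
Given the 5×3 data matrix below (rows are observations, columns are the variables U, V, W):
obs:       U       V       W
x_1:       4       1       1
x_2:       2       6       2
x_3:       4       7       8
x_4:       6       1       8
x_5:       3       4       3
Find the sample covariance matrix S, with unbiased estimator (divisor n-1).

Step 1 — column means:
  mean(U) = (4 + 2 + 4 + 6 + 3) / 5 = 19/5 = 3.8
  mean(V) = (1 + 6 + 7 + 1 + 4) / 5 = 19/5 = 3.8
  mean(W) = (1 + 2 + 8 + 8 + 3) / 5 = 22/5 = 4.4

Step 2 — sample covariance S[i,j] = (1/(n-1)) · Σ_k (x_{k,i} - mean_i) · (x_{k,j} - mean_j), with n-1 = 4.
  S[U,U] = ((0.2)·(0.2) + (-1.8)·(-1.8) + (0.2)·(0.2) + (2.2)·(2.2) + (-0.8)·(-0.8)) / 4 = 8.8/4 = 2.2
  S[U,V] = ((0.2)·(-2.8) + (-1.8)·(2.2) + (0.2)·(3.2) + (2.2)·(-2.8) + (-0.8)·(0.2)) / 4 = -10.2/4 = -2.55
  S[U,W] = ((0.2)·(-3.4) + (-1.8)·(-2.4) + (0.2)·(3.6) + (2.2)·(3.6) + (-0.8)·(-1.4)) / 4 = 13.4/4 = 3.35
  S[V,V] = ((-2.8)·(-2.8) + (2.2)·(2.2) + (3.2)·(3.2) + (-2.8)·(-2.8) + (0.2)·(0.2)) / 4 = 30.8/4 = 7.7
  S[V,W] = ((-2.8)·(-3.4) + (2.2)·(-2.4) + (3.2)·(3.6) + (-2.8)·(3.6) + (0.2)·(-1.4)) / 4 = 5.4/4 = 1.35
  S[W,W] = ((-3.4)·(-3.4) + (-2.4)·(-2.4) + (3.6)·(3.6) + (3.6)·(3.6) + (-1.4)·(-1.4)) / 4 = 45.2/4 = 11.3

S is symmetric (S[j,i] = S[i,j]). Assembling:

S = [[2.2, -2.55, 3.35],
 [-2.55, 7.7, 1.35],
 [3.35, 1.35, 11.3]]


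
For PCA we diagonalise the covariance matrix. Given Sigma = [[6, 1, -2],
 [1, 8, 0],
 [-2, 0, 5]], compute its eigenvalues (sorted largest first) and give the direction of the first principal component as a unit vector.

Step 1 — characteristic polynomial p(λ) = det(λI - Sigma) = λ³ - tr·λ² + c_1·λ - det, where tr = trace, c_1 = sum of the principal 2×2 minors, det = det(Sigma):
  tr = 6 + 8 + 5 = 19,
  c_1 = (6·8 - (1)²) + (6·5 - (-2)²) + (8·5 - (0)²) = 47 + 26 + 40 = 113,
  det = 6·(8·5 - (0)²) - (1)·((1)·5 - (0)·(-2)) + (-2)·((1)·(0) - 8·(-2)) = 6·(40) - (1)·(5) + (-2)·(16) = 203.
  So p(λ) = λ³ - 19λ² + 113λ - 203.
Step 2 — look for an integer root (rational root theorem: any rational root is an integer divisor of 203). Testing λ = 7:
  p(7) = 343 - 931 + 791 - 203 = 0  ✓
  Dividing out (λ - 7): p(λ) = (λ - 7)(λ² - 12λ + 29).
Step 3 — remaining eigenvalues from the quadratic λ² - 12λ + 29 = 0:
  Δ = 12² - 4·29 = 144 - 116 = 28,  λ = (12 ± √28)/2 = (12 ± 5.2915)/2 ≈ 8.6458 or 3.3542.
  Sorted: λ_1 = 8.6458,  λ_2 = 7,  λ_3 = 3.3542  (check: sum = 19 = tr ✓).

Step 4 — unit eigenvector for λ_1 ≈ 8.6458: v spans the null space of (Sigma - λ_1 I), whose rows are
  r_1 = (-2.6458, 1, -2),  r_2 = (1, -0.6458, 0),  r_3 = (-2, 0, -3.6458).
  v is orthogonal to every row, so take v ∝ r_1 × r_2 = ((1)·(0) - (-2)·(-0.6458), (-2)·(1) - (-2.6458)·(0), (-2.6458)·(-0.6458) - (1)·(1)) ≈ (-1.2915, -2, 0.7085).
  Rescale (multiply by -1 so the first nonzero entry is positive): u = (1.2915, 2, -0.7085).
  ||u|| = √((1.2915)² + (2)² + (-0.7085)²) = √(6.1699) ≈ 2.4839,  v_1 = u/||u|| ≈ (0.5199, 0.8052, -0.2852) (||v_1|| = 1).

λ_1 = 8.6458,  λ_2 = 7,  λ_3 = 3.3542;  v_1 ≈ (0.5199, 0.8052, -0.2852)


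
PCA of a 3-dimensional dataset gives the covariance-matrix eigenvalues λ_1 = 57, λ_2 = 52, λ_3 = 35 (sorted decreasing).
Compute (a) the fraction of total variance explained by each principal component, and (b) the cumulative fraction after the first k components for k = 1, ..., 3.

Step 1 — total variance = trace(Sigma) = Σ λ_i = 57 + 52 + 35 = 144.

Step 2 — fraction explained by component i = λ_i / Σ λ:
  PC1: 57/144 = 0.3958
  PC2: 52/144 = 0.3611
  PC3: 35/144 = 0.2431

Step 3 — cumulative fraction after k components = (λ_1 + ... + λ_k) / Σ λ:
  k = 1: 57/144 = 0.3958
  k = 2: (57 + 52)/144 = 109/144 = 0.7569
  k = 3: (57 + 52 + 35)/144 = 144/144 = 1

Summary (fraction, with percent):

explained: PC1 0.3958 (39.58%), PC2 0.3611 (36.11%), PC3 0.2431 (24.31%);  cumulative: 0.3958, 0.7569, 1


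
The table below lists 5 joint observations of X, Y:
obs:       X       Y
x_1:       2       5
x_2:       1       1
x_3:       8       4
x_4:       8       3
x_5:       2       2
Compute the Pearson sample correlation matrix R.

Step 1 — column means:
  mean(X) = (2 + 1 + 8 + 8 + 2) / 5 = 21/5 = 4.2
  mean(Y) = (5 + 1 + 4 + 3 + 2) / 5 = 15/5 = 3

Step 2 — sample variances and covariances s[i,j] = (1/(n-1)) · Σ_k (x_{k,i} - mean_i) · (x_{k,j} - mean_j), with n-1 = 4:
  s[X,X] = ((-2.2)·(-2.2) + (-3.2)·(-3.2) + (3.8)·(3.8) + (3.8)·(3.8) + (-2.2)·(-2.2)) / 4 = 48.8/4 = 12.2
  s[X,Y] = ((-2.2)·(2) + (-3.2)·(-2) + (3.8)·(1) + (3.8)·(0) + (-2.2)·(-1)) / 4 = 8/4 = 2
  s[Y,Y] = ((2)·(2) + (-2)·(-2) + (1)·(1) + (0)·(0) + (-1)·(-1)) / 4 = 10/4 = 2.5
  Sample standard deviations s_i = √(s[i,i]):
  s(X) = √(12.2) = 3.4928
  s(Y) = √(2.5) = 1.5811

Step 3 — r_{ij} = s_{ij} / (s_i · s_j):
  r[X,X] = 1 (diagonal).
  r[X,Y] = 2 / (3.4928 · 1.5811) = 2 / 5.5227 = 0.3621
  r[Y,Y] = 1 (diagonal).

R is symmetric with unit diagonal. Assembling:

R = [[1, 0.3621],
 [0.3621, 1]]


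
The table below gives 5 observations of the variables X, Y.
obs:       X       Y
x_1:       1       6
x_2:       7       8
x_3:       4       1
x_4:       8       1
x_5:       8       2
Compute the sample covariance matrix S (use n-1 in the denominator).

Step 1 — column means:
  mean(X) = (1 + 7 + 4 + 8 + 8) / 5 = 28/5 = 5.6
  mean(Y) = (6 + 8 + 1 + 1 + 2) / 5 = 18/5 = 3.6

Step 2 — sample covariance S[i,j] = (1/(n-1)) · Σ_k (x_{k,i} - mean_i) · (x_{k,j} - mean_j), with n-1 = 4.
  S[X,X] = ((-4.6)·(-4.6) + (1.4)·(1.4) + (-1.6)·(-1.6) + (2.4)·(2.4) + (2.4)·(2.4)) / 4 = 37.2/4 = 9.3
  S[X,Y] = ((-4.6)·(2.4) + (1.4)·(4.4) + (-1.6)·(-2.6) + (2.4)·(-2.6) + (2.4)·(-1.6)) / 4 = -10.8/4 = -2.7
  S[Y,Y] = ((2.4)·(2.4) + (4.4)·(4.4) + (-2.6)·(-2.6) + (-2.6)·(-2.6) + (-1.6)·(-1.6)) / 4 = 41.2/4 = 10.3

S is symmetric (S[j,i] = S[i,j]). Assembling:

S = [[9.3, -2.7],
 [-2.7, 10.3]]


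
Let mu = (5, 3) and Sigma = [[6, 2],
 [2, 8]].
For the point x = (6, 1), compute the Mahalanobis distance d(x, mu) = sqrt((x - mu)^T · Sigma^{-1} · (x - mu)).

Step 1 — centre the observation: (x - mu) = (1, -2).

Step 2 — invert Sigma. det(Sigma) = 6·8 - (2)² = 44.
  Sigma^{-1} = (1/det) · [[d, -b], [-b, a]] = [[0.1818, -0.0455],
 [-0.0455, 0.1364]].

Step 3 — form the quadratic (x - mu)^T · Sigma^{-1} · (x - mu):
  Sigma^{-1} · (x - mu) = (0.2727, -0.3182).
  (x - mu)^T · [Sigma^{-1} · (x - mu)] = (1)·(0.2727) + (-2)·(-0.3182) = 0.9091.

Step 4 — take square root: d = √(0.9091) ≈ 0.9535.

d(x, mu) = √(0.9091) ≈ 0.9535


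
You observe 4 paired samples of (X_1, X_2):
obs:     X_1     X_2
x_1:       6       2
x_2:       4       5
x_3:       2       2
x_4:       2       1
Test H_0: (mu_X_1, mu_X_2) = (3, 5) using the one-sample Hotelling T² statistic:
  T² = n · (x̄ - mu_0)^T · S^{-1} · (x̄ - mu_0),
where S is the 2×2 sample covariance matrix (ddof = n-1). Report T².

Step 1 — sample mean vector:
  mean(X_1) = (6 + 4 + 2 + 2) / 4 = 14/4 = 3.5
  mean(X_2) = (2 + 5 + 2 + 1) / 4 = 10/4 = 2.5
  x̄ = (3.5, 2.5),  deviation x̄ - mu_0 = (3.5, 2.5) - (3, 5) = (0.5, -2.5).

Step 2 — sample covariance matrix, S[i,j] = (1/(n-1)) · Σ_k (x_{k,i} - mean_i) · (x_{k,j} - mean_j), divisor n-1 = 3:
  S[X_1,X_1] = ((2.5)·(2.5) + (0.5)·(0.5) + (-1.5)·(-1.5) + (-1.5)·(-1.5)) / 3 = 11/3 = 3.6667
  S[X_1,X_2] = ((2.5)·(-0.5) + (0.5)·(2.5) + (-1.5)·(-0.5) + (-1.5)·(-1.5)) / 3 = 3/3 = 1
  S[X_2,X_2] = ((-0.5)·(-0.5) + (2.5)·(2.5) + (-0.5)·(-0.5) + (-1.5)·(-1.5)) / 3 = 9/3 = 3
  S = [[3.6667, 1],
 [1, 3]].

Step 3 — invert S. det(S) = 3.6667·3 - (1)² = 10.
  S^{-1} = (1/det) · [[d, -b], [-b, a]] = [[0.3, -0.1],
 [-0.1, 0.3667]].

Step 4 — quadratic form (x̄ - mu_0)^T · S^{-1} · (x̄ - mu_0):
  S^{-1} · (x̄ - mu_0) = (0.4, -0.9667),
  (x̄ - mu_0)^T · [...] = (0.5)·(0.4) + (-2.5)·(-0.9667) = 2.6167.

Step 5 — scale by n: T² = 4 · 2.6167 = 10.4667.

T² ≈ 10.4667


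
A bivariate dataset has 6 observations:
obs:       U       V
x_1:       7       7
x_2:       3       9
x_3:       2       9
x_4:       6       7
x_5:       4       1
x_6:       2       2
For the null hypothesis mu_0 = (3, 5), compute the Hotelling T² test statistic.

Step 1 — sample mean vector:
  mean(U) = (7 + 3 + 2 + 6 + 4 + 2) / 6 = 24/6 = 4
  mean(V) = (7 + 9 + 9 + 7 + 1 + 2) / 6 = 35/6 = 5.8333
  x̄ = (4, 5.8333),  deviation x̄ - mu_0 = (4, 5.8333) - (3, 5) = (1, 0.8333).

Step 2 — sample covariance matrix, S[i,j] = (1/(n-1)) · Σ_k (x_{k,i} - mean_i) · (x_{k,j} - mean_j), divisor n-1 = 5:
  S[U,U] = ((3)·(3) + (-1)·(-1) + (-2)·(-2) + (2)·(2) + (0)·(0) + (-2)·(-2)) / 5 = 22/5 = 4.4
  S[U,V] = ((3)·(1.1667) + (-1)·(3.1667) + (-2)·(3.1667) + (2)·(1.1667) + (0)·(-4.8333) + (-2)·(-3.8333)) / 5 = 4/5 = 0.8
  S[V,V] = ((1.1667)·(1.1667) + (3.1667)·(3.1667) + (3.1667)·(3.1667) + (1.1667)·(1.1667) + (-4.8333)·(-4.8333) + (-3.8333)·(-3.8333)) / 5 = 60.8333/5 = 12.1667
  S = [[4.4, 0.8],
 [0.8, 12.1667]].

Step 3 — invert S. det(S) = 4.4·12.1667 - (0.8)² = 52.8933.
  S^{-1} = (1/det) · [[d, -b], [-b, a]] = [[0.23, -0.0151],
 [-0.0151, 0.0832]].

Step 4 — quadratic form (x̄ - mu_0)^T · S^{-1} · (x̄ - mu_0):
  S^{-1} · (x̄ - mu_0) = (0.2174, 0.0542),
  (x̄ - mu_0)^T · [...] = (1)·(0.2174) + (0.8333)·(0.0542) = 0.2626.

Step 5 — scale by n: T² = 6 · 0.2626 = 1.5755.

T² ≈ 1.5755


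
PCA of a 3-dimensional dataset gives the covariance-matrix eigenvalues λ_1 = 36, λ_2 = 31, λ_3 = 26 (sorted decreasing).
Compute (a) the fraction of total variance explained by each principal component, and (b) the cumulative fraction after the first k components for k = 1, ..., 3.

Step 1 — total variance = trace(Sigma) = Σ λ_i = 36 + 31 + 26 = 93.

Step 2 — fraction explained by component i = λ_i / Σ λ:
  PC1: 36/93 = 0.3871
  PC2: 31/93 = 0.3333
  PC3: 26/93 = 0.2796

Step 3 — cumulative fraction after k components = (λ_1 + ... + λ_k) / Σ λ:
  k = 1: 36/93 = 0.3871
  k = 2: (36 + 31)/93 = 67/93 = 0.7204
  k = 3: (36 + 31 + 26)/93 = 93/93 = 1

Summary (fraction, with percent):

explained: PC1 0.3871 (38.71%), PC2 0.3333 (33.33%), PC3 0.2796 (27.96%);  cumulative: 0.3871, 0.7204, 1


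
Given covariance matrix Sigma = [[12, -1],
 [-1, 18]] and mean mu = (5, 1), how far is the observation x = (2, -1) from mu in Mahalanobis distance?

Step 1 — centre the observation: (x - mu) = (-3, -2).

Step 2 — invert Sigma. det(Sigma) = 12·18 - (-1)² = 215.
  Sigma^{-1} = (1/det) · [[d, -b], [-b, a]] = [[0.0837, 0.0047],
 [0.0047, 0.0558]].

Step 3 — form the quadratic (x - mu)^T · Sigma^{-1} · (x - mu):
  Sigma^{-1} · (x - mu) = (-0.2605, -0.1256).
  (x - mu)^T · [Sigma^{-1} · (x - mu)] = (-3)·(-0.2605) + (-2)·(-0.1256) = 1.0326.

Step 4 — take square root: d = √(1.0326) ≈ 1.0161.

d(x, mu) = √(1.0326) ≈ 1.0161


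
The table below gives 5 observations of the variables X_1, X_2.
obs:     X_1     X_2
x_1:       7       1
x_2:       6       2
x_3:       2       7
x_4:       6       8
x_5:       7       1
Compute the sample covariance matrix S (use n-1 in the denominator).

Step 1 — column means:
  mean(X_1) = (7 + 6 + 2 + 6 + 7) / 5 = 28/5 = 5.6
  mean(X_2) = (1 + 2 + 7 + 8 + 1) / 5 = 19/5 = 3.8

Step 2 — sample covariance S[i,j] = (1/(n-1)) · Σ_k (x_{k,i} - mean_i) · (x_{k,j} - mean_j), with n-1 = 4.
  S[X_1,X_1] = ((1.4)·(1.4) + (0.4)·(0.4) + (-3.6)·(-3.6) + (0.4)·(0.4) + (1.4)·(1.4)) / 4 = 17.2/4 = 4.3
  S[X_1,X_2] = ((1.4)·(-2.8) + (0.4)·(-1.8) + (-3.6)·(3.2) + (0.4)·(4.2) + (1.4)·(-2.8)) / 4 = -18.4/4 = -4.6
  S[X_2,X_2] = ((-2.8)·(-2.8) + (-1.8)·(-1.8) + (3.2)·(3.2) + (4.2)·(4.2) + (-2.8)·(-2.8)) / 4 = 46.8/4 = 11.7

S is symmetric (S[j,i] = S[i,j]). Assembling:

S = [[4.3, -4.6],
 [-4.6, 11.7]]


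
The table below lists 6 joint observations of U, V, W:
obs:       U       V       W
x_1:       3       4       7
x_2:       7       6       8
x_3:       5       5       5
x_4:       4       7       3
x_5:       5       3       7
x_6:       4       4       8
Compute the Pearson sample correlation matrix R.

Step 1 — column means:
  mean(U) = (3 + 7 + 5 + 4 + 5 + 4) / 6 = 28/6 = 4.6667
  mean(V) = (4 + 6 + 5 + 7 + 3 + 4) / 6 = 29/6 = 4.8333
  mean(W) = (7 + 8 + 5 + 3 + 7 + 8) / 6 = 38/6 = 6.3333

Step 2 — sample variances and covariances s[i,j] = (1/(n-1)) · Σ_k (x_{k,i} - mean_i) · (x_{k,j} - mean_j), with n-1 = 5:
  s[U,U] = ((-1.6667)·(-1.6667) + (2.3333)·(2.3333) + (0.3333)·(0.3333) + (-0.6667)·(-0.6667) + (0.3333)·(0.3333) + (-0.6667)·(-0.6667)) / 5 = 9.3333/5 = 1.8667
  s[U,V] = ((-1.6667)·(-0.8333) + (2.3333)·(1.1667) + (0.3333)·(0.1667) + (-0.6667)·(2.1667) + (0.3333)·(-1.8333) + (-0.6667)·(-0.8333)) / 5 = 2.6667/5 = 0.5333
  s[U,W] = ((-1.6667)·(0.6667) + (2.3333)·(1.6667) + (0.3333)·(-1.3333) + (-0.6667)·(-3.3333) + (0.3333)·(0.6667) + (-0.6667)·(1.6667)) / 5 = 3.6667/5 = 0.7333
  s[V,V] = ((-0.8333)·(-0.8333) + (1.1667)·(1.1667) + (0.1667)·(0.1667) + (2.1667)·(2.1667) + (-1.8333)·(-1.8333) + (-0.8333)·(-0.8333)) / 5 = 10.8333/5 = 2.1667
  s[V,W] = ((-0.8333)·(0.6667) + (1.1667)·(1.6667) + (0.1667)·(-1.3333) + (2.1667)·(-3.3333) + (-1.8333)·(0.6667) + (-0.8333)·(1.6667)) / 5 = -8.6667/5 = -1.7333
  s[W,W] = ((0.6667)·(0.6667) + (1.6667)·(1.6667) + (-1.3333)·(-1.3333) + (-3.3333)·(-3.3333) + (0.6667)·(0.6667) + (1.6667)·(1.6667)) / 5 = 19.3333/5 = 3.8667
  Sample standard deviations s_i = √(s[i,i]):
  s(U) = √(1.8667) = 1.3663
  s(V) = √(2.1667) = 1.472
  s(W) = √(3.8667) = 1.9664

Step 3 — r_{ij} = s_{ij} / (s_i · s_j):
  r[U,U] = 1 (diagonal).
  r[U,V] = 0.5333 / (1.3663 · 1.472) = 0.5333 / 2.0111 = 0.2652
  r[U,W] = 0.7333 / (1.3663 · 1.9664) = 0.7333 / 2.6866 = 0.273
  r[V,V] = 1 (diagonal).
  r[V,W] = -1.7333 / (1.472 · 1.9664) = -1.7333 / 2.8944 = -0.5988
  r[W,W] = 1 (diagonal).

R is symmetric with unit diagonal. Assembling:

R = [[1, 0.2652, 0.273],
 [0.2652, 1, -0.5988],
 [0.273, -0.5988, 1]]


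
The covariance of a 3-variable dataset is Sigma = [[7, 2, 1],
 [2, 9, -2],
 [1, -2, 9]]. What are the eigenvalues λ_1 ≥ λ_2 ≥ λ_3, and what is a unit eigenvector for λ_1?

Step 1 — characteristic polynomial p(λ) = det(λI - Sigma) = λ³ - tr·λ² + c_1·λ - det, where tr = trace, c_1 = sum of the principal 2×2 minors, det = det(Sigma):
  tr = 7 + 9 + 9 = 25,
  c_1 = (7·9 - (2)²) + (7·9 - (1)²) + (9·9 - (-2)²) = 59 + 62 + 77 = 198,
  det = 7·(9·9 - (-2)²) - (2)·((2)·9 - (-2)·(1)) + (1)·((2)·(-2) - 9·(1)) = 7·(77) - (2)·(20) + (1)·(-13) = 486.
  So p(λ) = λ³ - 25λ² + 198λ - 486.
Step 2 — look for an integer root (rational root theorem: any rational root is an integer divisor of 486). Testing λ = 9:
  p(9) = 729 - 2025 + 1782 - 486 = 0  ✓
  Dividing out (λ - 9): p(λ) = (λ - 9)(λ² - 16λ + 54).
Step 3 — remaining eigenvalues from the quadratic λ² - 16λ + 54 = 0:
  Δ = 16² - 4·54 = 256 - 216 = 40,  λ = (16 ± √40)/2 = (16 ± 6.3246)/2 ≈ 11.1623 or 4.8377.
  Sorted: λ_1 = 11.1623,  λ_2 = 9,  λ_3 = 4.8377  (check: sum = 25 = tr ✓).

Step 4 — unit eigenvector for λ_1 ≈ 11.1623: v spans the null space of (Sigma - λ_1 I), whose rows are
  r_1 = (-4.1623, 2, 1),  r_2 = (2, -2.1623, -2),  r_3 = (1, -2, -2.1623).
  v is orthogonal to every row, so take v ∝ r_1 × r_2 = ((2)·(-2) - (1)·(-2.1623), (1)·(2) - (-4.1623)·(-2), (-4.1623)·(-2.1623) - (2)·(2)) ≈ (-1.8377, -6.3246, 5).
  Rescale (multiply by -1 so the first nonzero entry is positive): u = (1.8377, 6.3246, -5).
  ||u|| = √((1.8377)² + (6.3246)² + (-5)²) = √(68.3772) ≈ 8.2691,  v_1 = u/||u|| ≈ (0.2222, 0.7648, -0.6047) (||v_1|| = 1).

λ_1 = 11.1623,  λ_2 = 9,  λ_3 = 4.8377;  v_1 ≈ (0.2222, 0.7648, -0.6047)


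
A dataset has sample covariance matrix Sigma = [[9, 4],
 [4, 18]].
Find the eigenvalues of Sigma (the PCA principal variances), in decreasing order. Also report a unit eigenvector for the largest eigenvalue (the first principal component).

Step 1 — characteristic polynomial of 2×2 Sigma:
  det(Sigma - λI) = λ² - trace · λ + det = 0.
  trace = 9 + 18 = 27, det = 9·18 - (4)² = 146.
Step 2 — discriminant:
  Δ = trace² - 4·det = 729 - 584 = 145.
Step 3 — eigenvalues:
  λ = (trace ± √Δ)/2 = (27 ± 12.0416)/2,
  λ_1 = 19.5208,  λ_2 = 7.4792.

Step 4 — unit eigenvector for λ_1: solve (Sigma - λ_1 I)v = 0. First row:
  (9 - 19.5208)·v_x + (4)·v_y = 0, i.e. (-10.5208)·v_x + (4)·v_y = 0,
  so v ∝ (b, λ_1 - a) = (4, 10.5208) = u.
  ||u|| = √((4)² + (10.5208)²) = √(126.6872) ≈ 11.2555,
  v_1 = u/||u|| ≈ (0.3554, 0.9347) (||v_1|| = 1).

λ_1 = 19.5208,  λ_2 = 7.4792;  v_1 ≈ (0.3554, 0.9347)


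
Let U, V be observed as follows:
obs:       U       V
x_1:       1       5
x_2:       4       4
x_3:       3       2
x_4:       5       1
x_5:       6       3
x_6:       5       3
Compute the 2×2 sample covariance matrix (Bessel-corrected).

Step 1 — column means:
  mean(U) = (1 + 4 + 3 + 5 + 6 + 5) / 6 = 24/6 = 4
  mean(V) = (5 + 4 + 2 + 1 + 3 + 3) / 6 = 18/6 = 3

Step 2 — sample covariance S[i,j] = (1/(n-1)) · Σ_k (x_{k,i} - mean_i) · (x_{k,j} - mean_j), with n-1 = 5.
  S[U,U] = ((-3)·(-3) + (0)·(0) + (-1)·(-1) + (1)·(1) + (2)·(2) + (1)·(1)) / 5 = 16/5 = 3.2
  S[U,V] = ((-3)·(2) + (0)·(1) + (-1)·(-1) + (1)·(-2) + (2)·(0) + (1)·(0)) / 5 = -7/5 = -1.4
  S[V,V] = ((2)·(2) + (1)·(1) + (-1)·(-1) + (-2)·(-2) + (0)·(0) + (0)·(0)) / 5 = 10/5 = 2

S is symmetric (S[j,i] = S[i,j]). Assembling:

S = [[3.2, -1.4],
 [-1.4, 2]]


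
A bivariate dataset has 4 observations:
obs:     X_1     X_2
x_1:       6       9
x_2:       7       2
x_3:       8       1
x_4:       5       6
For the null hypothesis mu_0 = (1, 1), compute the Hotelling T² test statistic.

Step 1 — sample mean vector:
  mean(X_1) = (6 + 7 + 8 + 5) / 4 = 26/4 = 6.5
  mean(X_2) = (9 + 2 + 1 + 6) / 4 = 18/4 = 4.5
  x̄ = (6.5, 4.5),  deviation x̄ - mu_0 = (6.5, 4.5) - (1, 1) = (5.5, 3.5).

Step 2 — sample covariance matrix, S[i,j] = (1/(n-1)) · Σ_k (x_{k,i} - mean_i) · (x_{k,j} - mean_j), divisor n-1 = 3:
  S[X_1,X_1] = ((-0.5)·(-0.5) + (0.5)·(0.5) + (1.5)·(1.5) + (-1.5)·(-1.5)) / 3 = 5/3 = 1.6667
  S[X_1,X_2] = ((-0.5)·(4.5) + (0.5)·(-2.5) + (1.5)·(-3.5) + (-1.5)·(1.5)) / 3 = -11/3 = -3.6667
  S[X_2,X_2] = ((4.5)·(4.5) + (-2.5)·(-2.5) + (-3.5)·(-3.5) + (1.5)·(1.5)) / 3 = 41/3 = 13.6667
  S = [[1.6667, -3.6667],
 [-3.6667, 13.6667]].

Step 3 — invert S. det(S) = 1.6667·13.6667 - (-3.6667)² = 9.3333.
  S^{-1} = (1/det) · [[d, -b], [-b, a]] = [[1.4643, 0.3929],
 [0.3929, 0.1786]].

Step 4 — quadratic form (x̄ - mu_0)^T · S^{-1} · (x̄ - mu_0):
  S^{-1} · (x̄ - mu_0) = (9.4286, 2.7857),
  (x̄ - mu_0)^T · [...] = (5.5)·(9.4286) + (3.5)·(2.7857) = 61.6071.

Step 5 — scale by n: T² = 4 · 61.6071 = 246.4286.

T² ≈ 246.4286


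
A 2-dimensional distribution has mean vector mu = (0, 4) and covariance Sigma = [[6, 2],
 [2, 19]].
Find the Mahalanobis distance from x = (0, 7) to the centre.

Step 1 — centre the observation: (x - mu) = (0, 3).

Step 2 — invert Sigma. det(Sigma) = 6·19 - (2)² = 110.
  Sigma^{-1} = (1/det) · [[d, -b], [-b, a]] = [[0.1727, -0.0182],
 [-0.0182, 0.0545]].

Step 3 — form the quadratic (x - mu)^T · Sigma^{-1} · (x - mu):
  Sigma^{-1} · (x - mu) = (-0.0545, 0.1636).
  (x - mu)^T · [Sigma^{-1} · (x - mu)] = (0)·(-0.0545) + (3)·(0.1636) = 0.4909.

Step 4 — take square root: d = √(0.4909) ≈ 0.7006.

d(x, mu) = √(0.4909) ≈ 0.7006


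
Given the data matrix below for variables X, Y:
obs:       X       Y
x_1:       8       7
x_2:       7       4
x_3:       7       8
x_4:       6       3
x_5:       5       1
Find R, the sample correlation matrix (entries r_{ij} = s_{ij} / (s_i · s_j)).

Step 1 — column means:
  mean(X) = (8 + 7 + 7 + 6 + 5) / 5 = 33/5 = 6.6
  mean(Y) = (7 + 4 + 8 + 3 + 1) / 5 = 23/5 = 4.6

Step 2 — sample variances and covariances s[i,j] = (1/(n-1)) · Σ_k (x_{k,i} - mean_i) · (x_{k,j} - mean_j), with n-1 = 4:
  s[X,X] = ((1.4)·(1.4) + (0.4)·(0.4) + (0.4)·(0.4) + (-0.6)·(-0.6) + (-1.6)·(-1.6)) / 4 = 5.2/4 = 1.3
  s[X,Y] = ((1.4)·(2.4) + (0.4)·(-0.6) + (0.4)·(3.4) + (-0.6)·(-1.6) + (-1.6)·(-3.6)) / 4 = 11.2/4 = 2.8
  s[Y,Y] = ((2.4)·(2.4) + (-0.6)·(-0.6) + (3.4)·(3.4) + (-1.6)·(-1.6) + (-3.6)·(-3.6)) / 4 = 33.2/4 = 8.3
  Sample standard deviations s_i = √(s[i,i]):
  s(X) = √(1.3) = 1.1402
  s(Y) = √(8.3) = 2.881

Step 3 — r_{ij} = s_{ij} / (s_i · s_j):
  r[X,X] = 1 (diagonal).
  r[X,Y] = 2.8 / (1.1402 · 2.881) = 2.8 / 3.2848 = 0.8524
  r[Y,Y] = 1 (diagonal).

R is symmetric with unit diagonal. Assembling:

R = [[1, 0.8524],
 [0.8524, 1]]
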